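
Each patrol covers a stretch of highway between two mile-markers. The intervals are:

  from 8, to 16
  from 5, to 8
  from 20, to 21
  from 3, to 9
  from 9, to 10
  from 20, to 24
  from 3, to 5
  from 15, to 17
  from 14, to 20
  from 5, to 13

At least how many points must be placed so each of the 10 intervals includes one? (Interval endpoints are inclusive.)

4

By right end: [3,5]  [5,8]  [3,9]  [9,10]  [5,13]  [8,16]  [15,17]  [14,20]  [20,21]  [20,24]
[3,5] uncovered → point at 5; [9,10] uncovered → point at 10; [15,17] uncovered → point at 17; [20,21] uncovered → point at 21.
Points: 5, 10, 17, 21 (4 total).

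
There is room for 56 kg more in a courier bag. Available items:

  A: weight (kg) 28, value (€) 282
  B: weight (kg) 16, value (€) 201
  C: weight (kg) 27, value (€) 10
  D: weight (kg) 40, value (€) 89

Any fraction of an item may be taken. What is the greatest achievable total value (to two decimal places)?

Ratios (sorted): B 12.56, A 10.07, D 2.23, C 0.37
take B (16 @ 201); take A (28 @ 282); take 12/40 of D → 26.70. Capacity used 56/56.
Total value = 509.70

509.70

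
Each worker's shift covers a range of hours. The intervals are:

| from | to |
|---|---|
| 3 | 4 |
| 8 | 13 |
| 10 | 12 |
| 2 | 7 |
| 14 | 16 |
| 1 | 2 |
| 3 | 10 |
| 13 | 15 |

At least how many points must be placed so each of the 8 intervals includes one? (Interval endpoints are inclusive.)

4

Sort by right endpoint; whenever an interval is uncovered, place a point at its right end.
By right end: [1,2]  [3,4]  [2,7]  [3,10]  [10,12]  [8,13]  [13,15]  [14,16]
[1,2] uncovered → point at 2; [3,4] uncovered → point at 4; [10,12] uncovered → point at 12; [13,15] uncovered → point at 15.
Points: 2, 4, 12, 15 (4 total).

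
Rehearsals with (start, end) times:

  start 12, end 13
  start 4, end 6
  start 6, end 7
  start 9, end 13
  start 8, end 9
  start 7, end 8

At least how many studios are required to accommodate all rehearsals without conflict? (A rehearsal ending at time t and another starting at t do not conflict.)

2

The answer is the maximum number of intervals overlapping at any instant.
starts: [4, 6, 7, 8, 9, 12]
ends:   [6, 7, 8, 9, 13, 13]
s4→1 e6→0 s6→1 e7→0 s7→1 e8→0 s8→1 e9→0 s9→1 s12→2  — peak 2.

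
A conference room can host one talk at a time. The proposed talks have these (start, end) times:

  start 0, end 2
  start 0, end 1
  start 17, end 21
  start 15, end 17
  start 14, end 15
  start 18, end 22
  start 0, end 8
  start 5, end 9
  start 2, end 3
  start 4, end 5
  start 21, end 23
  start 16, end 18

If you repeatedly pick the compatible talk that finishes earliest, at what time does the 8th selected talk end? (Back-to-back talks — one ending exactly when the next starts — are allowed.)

23

By end time: (0,1), (0,2), (2,3), (4,5), (0,8), (5,9), (14,15), (15,17), (16,18), (17,21), (18,22), (21,23).
Pick (0,1); next start ≥ 1 → (2,3); next start ≥ 3 → (4,5); next start ≥ 5 → (5,9); next start ≥ 9 → (14,15); next start ≥ 15 → (15,17); next start ≥ 17 → (17,21); next start ≥ 21 → (21,23).
Selected: (0,1) (2,3) (4,5) (5,9) (14,15) (15,17) (17,21) (21,23)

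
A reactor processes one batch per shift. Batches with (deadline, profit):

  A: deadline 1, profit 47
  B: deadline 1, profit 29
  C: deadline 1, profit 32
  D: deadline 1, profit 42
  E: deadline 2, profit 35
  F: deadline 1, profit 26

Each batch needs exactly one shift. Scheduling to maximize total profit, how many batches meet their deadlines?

2

Sort by profit descending; place each in the latest free slot ≤ its deadline.
Profit order: A=47 D=42 E=35 C=32 B=29 F=26
Assign: A→slot 1, D skipped, E→slot 2, C skipped, B skipped, F skipped.
Slots: [1:A] [2:E]
2 of 6 scheduled.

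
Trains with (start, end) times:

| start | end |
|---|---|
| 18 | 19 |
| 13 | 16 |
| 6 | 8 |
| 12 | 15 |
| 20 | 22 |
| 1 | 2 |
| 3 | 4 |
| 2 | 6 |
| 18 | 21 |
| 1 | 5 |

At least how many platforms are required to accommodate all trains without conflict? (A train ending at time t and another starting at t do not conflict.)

3

Count concurrent intervals with a sweep; the peak is the room count.
Events (time:±→running): 1:+→1 1:+→2 2:-→1 2:+→2 3:+→3 … peak 3.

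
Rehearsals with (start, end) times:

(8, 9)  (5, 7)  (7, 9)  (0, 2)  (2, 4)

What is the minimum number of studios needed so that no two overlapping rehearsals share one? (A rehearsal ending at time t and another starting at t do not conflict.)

2

The answer is the maximum number of intervals overlapping at any instant.
Events (time:±→running): 0:+→1 2:-→0 2:+→1 4:-→0 5:+→1 7:-→0 7:+→1 8:+→2 … peak 2.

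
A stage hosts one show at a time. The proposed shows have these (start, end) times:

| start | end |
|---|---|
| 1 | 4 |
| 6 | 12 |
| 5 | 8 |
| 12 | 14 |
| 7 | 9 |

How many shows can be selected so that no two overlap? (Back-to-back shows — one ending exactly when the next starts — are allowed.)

3

By end time: (1,4), (5,8), (7,9), (6,12), (12,14).
Pick (1,4); next start ≥ 4 → (5,8); next start ≥ 8 → (12,14).
Selected 3 shows.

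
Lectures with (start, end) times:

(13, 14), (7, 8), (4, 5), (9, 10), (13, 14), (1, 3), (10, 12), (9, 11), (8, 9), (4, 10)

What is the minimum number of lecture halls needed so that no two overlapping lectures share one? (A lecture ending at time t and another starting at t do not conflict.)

3

The answer is the maximum number of intervals overlapping at any instant.
starts: [1, 4, 4, 7, 8, 9, 9, 10, 13, 13]
ends:   [3, 5, 8, 9, 10, 10, 11, 12, 14, 14]
s1→1 e3→0 s4→1 s4→2 e5→1 s7→2 e8→1 s8→2 e9→1 s9→2 s9→3  — peak 3.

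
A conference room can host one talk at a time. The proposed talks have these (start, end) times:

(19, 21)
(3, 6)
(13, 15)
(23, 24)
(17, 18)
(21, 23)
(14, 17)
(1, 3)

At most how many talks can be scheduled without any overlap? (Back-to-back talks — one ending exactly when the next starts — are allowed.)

7

Sorted by end: (1,3)  (3,6)  (13,15)  (14,17)  (17,18)  (19,21)  (21,23)  (23,24)
take (1,3); take (3,6); take (13,15); take (17,18); take (19,21); take (21,23); take (23,24).
Selected 7 talks.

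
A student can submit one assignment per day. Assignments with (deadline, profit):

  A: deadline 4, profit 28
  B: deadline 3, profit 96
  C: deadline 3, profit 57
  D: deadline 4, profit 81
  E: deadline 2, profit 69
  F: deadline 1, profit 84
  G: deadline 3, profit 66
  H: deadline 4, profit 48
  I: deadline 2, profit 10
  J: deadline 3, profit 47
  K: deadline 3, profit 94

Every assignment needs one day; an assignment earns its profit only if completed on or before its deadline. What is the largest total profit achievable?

355

Profit order: B=96 K=94 F=84 D=81 E=69 G=66 C=57 H=48 J=47 A=28 I=10
Assign: B→slot 3, K→slot 2, F→slot 1, D→slot 4, E skipped, G skipped, C skipped, H skipped, J skipped, A skipped, I skipped.
Slots: [1:F] [2:K] [3:B] [4:D]
Profit = 84 + 94 + 96 + 81 = 355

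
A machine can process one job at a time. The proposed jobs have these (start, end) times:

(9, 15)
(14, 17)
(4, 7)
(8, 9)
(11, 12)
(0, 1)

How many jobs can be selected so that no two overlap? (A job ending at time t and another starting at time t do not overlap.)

Greedy by earliest finish: after sorting by end time, pick each interval compatible with the last pick.
Sorted by end: (0,1)  (4,7)  (8,9)  (11,12)  (9,15)  (14,17)
take (0,1); take (4,7); take (8,9); take (11,12); skip (9,15); take (14,17).
Selected 5 jobs.

5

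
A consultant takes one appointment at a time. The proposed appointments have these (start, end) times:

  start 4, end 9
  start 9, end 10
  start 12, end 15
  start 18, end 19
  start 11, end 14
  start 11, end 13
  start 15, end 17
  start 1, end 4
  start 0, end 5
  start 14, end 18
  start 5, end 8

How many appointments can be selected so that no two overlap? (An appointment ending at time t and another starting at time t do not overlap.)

6

Sorted by end: (1,4)  (0,5)  (5,8)  (4,9)  (9,10)  (11,13)  (11,14)  (12,15)  (15,17)  (14,18)  (18,19)
take (1,4); skip (0,5); take (5,8); take (9,10); take (11,13); skip (12,15); take (15,17); take (18,19).
Selected 6 appointments.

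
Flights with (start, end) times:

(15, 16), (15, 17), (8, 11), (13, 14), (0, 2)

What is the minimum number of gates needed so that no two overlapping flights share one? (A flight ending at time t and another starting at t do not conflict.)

The answer is the maximum number of intervals overlapping at any instant.
Events (time:±→running): 0:+→1 2:-→0 8:+→1 11:-→0 13:+→1 14:-→0 15:+→1 15:+→2 … peak 2.

2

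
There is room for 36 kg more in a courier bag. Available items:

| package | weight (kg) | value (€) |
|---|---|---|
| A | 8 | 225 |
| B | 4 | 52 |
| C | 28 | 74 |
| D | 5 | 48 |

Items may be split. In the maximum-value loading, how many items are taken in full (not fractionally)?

3

Greedy by value/weight ratio, highest first.
Ratios (sorted): A 28.12, B 13.00, D 9.60, C 2.64
take A (8 @ 225); take B (4 @ 52); take D (5 @ 48); take 19/28 of C → 50.21. Capacity used 36/36.
3 item(s) taken whole; one partial (take 19/28 of C).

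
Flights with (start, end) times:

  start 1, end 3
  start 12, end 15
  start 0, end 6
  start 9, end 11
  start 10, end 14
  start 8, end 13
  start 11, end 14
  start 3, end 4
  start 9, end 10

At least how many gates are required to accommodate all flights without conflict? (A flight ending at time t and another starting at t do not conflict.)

starts: [0, 1, 3, 8, 9, 9, 10, 11, 12]
ends:   [3, 4, 6, 10, 11, 13, 14, 14, 15]
s0→1 s1→2 e3→1 s3→2 e4→1 e6→0 s8→1 s9→2 s9→3 e10→2 s10→3 e11→2 s11→3 s12→4  — peak 4.

4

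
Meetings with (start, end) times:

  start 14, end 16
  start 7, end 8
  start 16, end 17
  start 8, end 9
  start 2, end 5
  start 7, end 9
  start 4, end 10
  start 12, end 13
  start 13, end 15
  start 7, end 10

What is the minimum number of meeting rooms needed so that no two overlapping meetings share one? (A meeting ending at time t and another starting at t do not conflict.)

The answer is the maximum number of intervals overlapping at any instant.
Events (time:±→running): 2:+→1 4:+→2 5:-→1 7:+→2 7:+→3 7:+→4 … peak 4.

4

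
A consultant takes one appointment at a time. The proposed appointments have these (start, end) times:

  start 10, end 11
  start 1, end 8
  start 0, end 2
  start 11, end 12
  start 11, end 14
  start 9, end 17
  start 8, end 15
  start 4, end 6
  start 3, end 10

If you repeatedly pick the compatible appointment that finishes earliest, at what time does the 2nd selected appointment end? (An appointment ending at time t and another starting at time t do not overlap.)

Order by finish time; keep every interval that doesn't clash with the previous kept one.
Sorted by end: (0,2)  (4,6)  (1,8)  (3,10)  (10,11)  (11,12)  (11,14)  (8,15)  (9,17)
take (0,2); take (4,6); skip (1,8); skip (3,10); take (10,11); take (11,12); skip (8,15); skip (9,17).
Selected: (0,2) (4,6) (10,11) (11,12)

6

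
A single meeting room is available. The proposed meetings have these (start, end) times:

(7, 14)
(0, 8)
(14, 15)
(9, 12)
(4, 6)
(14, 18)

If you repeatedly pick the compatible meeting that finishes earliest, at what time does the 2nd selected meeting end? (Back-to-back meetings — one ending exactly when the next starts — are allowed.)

Sorted by end: (4,6)  (0,8)  (9,12)  (7,14)  (14,15)  (14,18)
take (4,6); take (9,12); take (14,15).
Selected: (4,6) (9,12) (14,15)

12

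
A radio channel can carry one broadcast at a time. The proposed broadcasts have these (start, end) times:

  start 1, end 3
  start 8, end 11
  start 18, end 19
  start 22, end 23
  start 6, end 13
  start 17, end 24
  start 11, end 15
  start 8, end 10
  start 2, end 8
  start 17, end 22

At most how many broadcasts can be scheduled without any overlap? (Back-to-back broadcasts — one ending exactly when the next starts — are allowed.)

5

Order by finish time; keep every interval that doesn't clash with the previous kept one.
Sorted by end: (1,3)  (2,8)  (8,10)  (8,11)  (6,13)  (11,15)  (18,19)  (17,22)  (22,23)  (17,24)
take (1,3); take (8,10); take (11,15); take (18,19); take (22,23).
Selected 5 broadcasts.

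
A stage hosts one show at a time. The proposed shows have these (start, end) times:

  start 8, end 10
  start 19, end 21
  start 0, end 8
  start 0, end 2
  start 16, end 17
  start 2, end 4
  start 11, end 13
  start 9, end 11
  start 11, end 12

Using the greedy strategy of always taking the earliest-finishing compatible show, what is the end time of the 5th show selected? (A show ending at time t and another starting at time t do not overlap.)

17

Sort by end time and greedily take each interval whose start is ≥ the last chosen end.
Sorted by end: (0,2)  (2,4)  (0,8)  (8,10)  (9,11)  (11,12)  (11,13)  (16,17)  (19,21)
take (0,2); take (2,4); take (8,10); take (11,12); take (16,17); take (19,21).
Selected: (0,2) (2,4) (8,10) (11,12) (16,17) (19,21)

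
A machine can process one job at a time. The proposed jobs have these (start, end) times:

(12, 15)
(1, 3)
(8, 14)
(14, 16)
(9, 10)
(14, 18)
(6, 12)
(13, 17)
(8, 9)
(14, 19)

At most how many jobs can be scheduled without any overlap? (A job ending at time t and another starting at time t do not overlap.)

4

Greedy by earliest finish: after sorting by end time, pick each interval compatible with the last pick.
Sorted by end: (1,3)  (8,9)  (9,10)  (6,12)  (8,14)  (12,15)  (14,16)  (13,17)  (14,18)  (14,19)
take (1,3); take (8,9); take (9,10); skip (8,14); take (12,15); skip (14,16); skip (13,17).
Selected 4 jobs.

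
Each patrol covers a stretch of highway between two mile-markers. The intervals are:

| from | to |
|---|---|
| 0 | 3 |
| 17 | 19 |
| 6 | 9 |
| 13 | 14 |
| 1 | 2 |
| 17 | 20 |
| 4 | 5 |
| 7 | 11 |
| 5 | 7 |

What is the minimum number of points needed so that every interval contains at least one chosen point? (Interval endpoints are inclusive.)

5

Process intervals by earliest right end; each time one isn't hit yet, stab at its right endpoint.
Sorted: [1,2] [0,3] [4,5] [5,7] [6,9] [7,11] [13,14] [17,19] [17,20]
{[1,2],[0,3]} hit by 2; {[4,5],[5,7]} hit by 5; {[6,9],[7,11]} hit by 9; {[13,14]} hit by 14; {[17,19],[17,20]} hit by 19.
Points: 2, 5, 9, 14, 19 (5 total).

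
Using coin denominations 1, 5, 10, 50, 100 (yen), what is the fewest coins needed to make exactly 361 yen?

Use the largest denomination that fits, subtract, and repeat.
361 = 3×100 + 1×50 + 1×10 + 1×1
Total coins = 3 + 1 + 1 + 1 = 6

6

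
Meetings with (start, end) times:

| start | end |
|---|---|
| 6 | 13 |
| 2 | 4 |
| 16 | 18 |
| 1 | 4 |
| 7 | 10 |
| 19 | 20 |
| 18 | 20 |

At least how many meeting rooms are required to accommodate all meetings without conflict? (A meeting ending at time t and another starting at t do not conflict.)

2

starts: [1, 2, 6, 7, 16, 18, 19]
ends:   [4, 4, 10, 13, 18, 20, 20]
s1→1 s2→2  — peak 2.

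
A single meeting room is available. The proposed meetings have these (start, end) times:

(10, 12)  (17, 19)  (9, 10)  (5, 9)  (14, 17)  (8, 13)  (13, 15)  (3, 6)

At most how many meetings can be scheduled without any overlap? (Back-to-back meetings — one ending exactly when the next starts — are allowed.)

Sort by end time and greedily take each interval whose start is ≥ the last chosen end.
Sorted by end: (3,6)  (5,9)  (9,10)  (10,12)  (8,13)  (13,15)  (14,17)  (17,19)
take (3,6); take (9,10); take (10,12); skip (8,13); take (13,15); take (17,19).
Selected 5 meetings.

5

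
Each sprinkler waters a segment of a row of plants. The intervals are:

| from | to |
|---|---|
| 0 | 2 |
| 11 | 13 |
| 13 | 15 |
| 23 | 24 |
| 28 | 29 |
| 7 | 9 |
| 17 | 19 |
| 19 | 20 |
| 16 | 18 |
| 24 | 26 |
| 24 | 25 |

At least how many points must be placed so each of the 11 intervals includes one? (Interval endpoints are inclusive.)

7

Sorted: [0,2] [7,9] [11,13] [13,15] [16,18] [17,19] [19,20] [23,24] [24,25] [24,26] [28,29]
{[0,2]} hit by 2; {[7,9]} hit by 9; {[11,13],[13,15]} hit by 13; {[16,18],[17,19]} hit by 18; {[19,20]} hit by 20; {[23,24],[24,25],[24,26]} hit by 24; {[28,29]} hit by 29.
Points: 2, 9, 13, 18, 20, 24, 29 (7 total).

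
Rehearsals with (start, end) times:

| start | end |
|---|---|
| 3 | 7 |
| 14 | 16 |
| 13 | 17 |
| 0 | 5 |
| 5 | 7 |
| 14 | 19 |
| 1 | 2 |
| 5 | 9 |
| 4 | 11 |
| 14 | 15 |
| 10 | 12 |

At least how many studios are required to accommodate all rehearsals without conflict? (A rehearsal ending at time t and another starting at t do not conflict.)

4

The answer is the maximum number of intervals overlapping at any instant.
Events (time:±→running): 0:+→1 1:+→2 2:-→1 3:+→2 4:+→3 5:-→2 5:+→3 5:+→4 … peak 4.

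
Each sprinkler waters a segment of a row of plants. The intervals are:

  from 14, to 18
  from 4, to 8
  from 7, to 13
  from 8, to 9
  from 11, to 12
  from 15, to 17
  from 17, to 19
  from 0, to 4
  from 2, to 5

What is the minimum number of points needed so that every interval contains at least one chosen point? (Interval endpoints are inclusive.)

Process intervals by earliest right end; each time one isn't hit yet, stab at its right endpoint.
Sorted: [0,4] [2,5] [4,8] [8,9] [11,12] [7,13] [15,17] [14,18] [17,19]
{[0,4],[2,5],[4,8]} hit by 4; {[8,9]} hit by 9; {[11,12],[7,13]} hit by 12; {[15,17],[14,18],[17,19]} hit by 17.
Points: 4, 9, 12, 17 (4 total).

4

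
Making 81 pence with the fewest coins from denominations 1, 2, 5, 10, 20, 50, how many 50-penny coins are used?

Greedy: take as many of the largest coin as possible, then repeat with the remainder.
81 = 1×50 + 1×20 + 1×10 + 1×1
Count of 50: 1

1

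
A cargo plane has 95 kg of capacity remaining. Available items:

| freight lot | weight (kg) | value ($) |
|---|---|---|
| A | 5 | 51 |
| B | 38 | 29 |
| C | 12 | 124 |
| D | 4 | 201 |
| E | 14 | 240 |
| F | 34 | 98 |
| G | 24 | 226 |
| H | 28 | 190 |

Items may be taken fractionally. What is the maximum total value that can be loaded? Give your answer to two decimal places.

Greedy by value/weight ratio, highest first.
Order: D (201/4=50.25) > E (240/14=17.14) > C (124/12=10.33) > A (51/5=10.20) > G (226/24=9.42) > H (190/28=6.79) > F (98/34=2.88) > B (29/38=0.76)
Fill: take D (4 @ 201) → take E (14 @ 240) → take C (12 @ 124) → take A (5 @ 51) → take G (24 @ 226) → take H (28 @ 190) → take 8/34 of F → 23.06; 95/95 used.
Total value = 1055.06

1055.06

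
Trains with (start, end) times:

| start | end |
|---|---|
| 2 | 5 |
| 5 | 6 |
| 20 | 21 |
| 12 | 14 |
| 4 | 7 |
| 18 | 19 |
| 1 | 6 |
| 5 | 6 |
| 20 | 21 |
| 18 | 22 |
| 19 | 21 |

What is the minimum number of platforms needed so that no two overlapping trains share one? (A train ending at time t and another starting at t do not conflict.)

4

starts: [1, 2, 4, 5, 5, 12, 18, 18, 19, 20, 20]
ends:   [5, 6, 6, 6, 7, 14, 19, 21, 21, 21, 22]
s1→1 s2→2 s4→3 e5→2 s5→3 s5→4  — peak 4.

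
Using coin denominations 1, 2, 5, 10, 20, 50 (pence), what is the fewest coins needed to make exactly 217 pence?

7

Greedy: take as many of the largest coin as possible, then repeat with the remainder.
217 − 4×50→17 − 1×10→7 − 1×5→2 − 1×2→0
Total coins = 4 + 1 + 1 + 1 = 7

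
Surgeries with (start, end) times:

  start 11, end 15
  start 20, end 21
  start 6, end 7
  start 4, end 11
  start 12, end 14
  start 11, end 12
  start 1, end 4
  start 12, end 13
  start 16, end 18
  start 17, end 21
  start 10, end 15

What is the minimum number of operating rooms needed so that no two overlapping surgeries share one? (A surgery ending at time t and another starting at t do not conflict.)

starts: [1, 4, 6, 10, 11, 11, 12, 12, 16, 17, 20]
ends:   [4, 7, 11, 12, 13, 14, 15, 15, 18, 21, 21]
s1→1 e4→0 s4→1 s6→2 e7→1 s10→2 e11→1 s11→2 s11→3 e12→2 s12→3 s12→4  — peak 4.

4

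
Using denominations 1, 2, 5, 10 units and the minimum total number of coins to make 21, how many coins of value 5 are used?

Use the largest denomination that fits, subtract, and repeat.
21 − 2×10→1 − 1×1→0
Count of 5: 0

0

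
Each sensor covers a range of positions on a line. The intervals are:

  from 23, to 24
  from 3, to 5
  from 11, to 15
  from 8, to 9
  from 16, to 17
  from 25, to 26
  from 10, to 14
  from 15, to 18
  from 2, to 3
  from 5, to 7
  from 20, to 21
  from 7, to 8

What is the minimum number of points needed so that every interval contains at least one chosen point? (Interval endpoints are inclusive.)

Process intervals by earliest right end; each time one isn't hit yet, stab at its right endpoint.
By right end: [2,3]  [3,5]  [5,7]  [7,8]  [8,9]  [10,14]  [11,15]  [16,17]  [15,18]  [20,21]  [23,24]  [25,26]
[2,3] uncovered → point at 3; [5,7] uncovered → point at 7; [8,9] uncovered → point at 9; [10,14] uncovered → point at 14; [16,17] uncovered → point at 17; [20,21] uncovered → point at 21; [23,24] uncovered → point at 24; [25,26] uncovered → point at 26.
Points: 3, 7, 9, 14, 17, 21, 24, 26 (8 total).

8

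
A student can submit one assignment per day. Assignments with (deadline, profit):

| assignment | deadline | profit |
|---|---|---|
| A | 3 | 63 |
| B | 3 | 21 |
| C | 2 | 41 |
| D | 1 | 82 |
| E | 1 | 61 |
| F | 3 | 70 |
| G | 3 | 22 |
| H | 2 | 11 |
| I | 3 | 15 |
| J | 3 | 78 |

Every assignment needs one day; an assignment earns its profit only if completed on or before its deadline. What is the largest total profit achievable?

Sort by profit descending; place each in the latest free slot ≤ its deadline.
Profit order: D=82 J=78 F=70 A=63 E=61 C=41 G=22 B=21 I=15 H=11
Assign: D→slot 1, J→slot 3, F→slot 2, A skipped, E skipped, C skipped, G skipped, B skipped, I skipped, H skipped.
Slots: [1:D] [2:F] [3:J]
Profit = 82 + 70 + 78 = 230

230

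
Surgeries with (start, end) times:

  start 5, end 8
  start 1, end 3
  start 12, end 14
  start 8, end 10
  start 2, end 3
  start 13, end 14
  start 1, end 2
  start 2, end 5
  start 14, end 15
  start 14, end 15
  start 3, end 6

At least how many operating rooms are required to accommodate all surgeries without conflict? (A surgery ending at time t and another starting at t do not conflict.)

3

starts: [1, 1, 2, 2, 3, 5, 8, 12, 13, 14, 14]
ends:   [2, 3, 3, 5, 6, 8, 10, 14, 14, 15, 15]
s1→1 s1→2 e2→1 s2→2 s2→3  — peak 3.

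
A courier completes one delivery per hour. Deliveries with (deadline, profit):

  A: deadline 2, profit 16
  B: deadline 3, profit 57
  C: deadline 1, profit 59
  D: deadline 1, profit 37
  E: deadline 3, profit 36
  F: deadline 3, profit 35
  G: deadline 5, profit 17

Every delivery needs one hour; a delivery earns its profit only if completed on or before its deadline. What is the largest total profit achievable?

By profit: C(d1,59), B(d3,57), D(d1,37), E(d3,36), F(d3,35), G(d5,17), A(d2,16)
C→slot 1; B→slot 3; D skipped; E→slot 2; F skipped; G→slot 5; A skipped.
Profit = 59 + 36 + 57 + 17 = 169

169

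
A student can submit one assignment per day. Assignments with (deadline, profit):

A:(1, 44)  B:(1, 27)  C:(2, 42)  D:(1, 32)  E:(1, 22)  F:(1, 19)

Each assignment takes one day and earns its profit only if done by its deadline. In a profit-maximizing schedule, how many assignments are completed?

2

By profit: A(d1,44), C(d2,42), D(d1,32), B(d1,27), E(d1,22), F(d1,19)
A→slot 1; C→slot 2; D skipped; B skipped; E skipped; F skipped.
2 of 6 scheduled.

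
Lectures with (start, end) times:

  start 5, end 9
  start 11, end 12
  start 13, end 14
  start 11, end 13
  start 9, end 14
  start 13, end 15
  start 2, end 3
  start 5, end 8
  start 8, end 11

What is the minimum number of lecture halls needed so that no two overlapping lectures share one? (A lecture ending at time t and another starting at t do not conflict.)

The answer is the maximum number of intervals overlapping at any instant.
starts: [2, 5, 5, 8, 9, 11, 11, 13, 13]
ends:   [3, 8, 9, 11, 12, 13, 14, 14, 15]
s2→1 e3→0 s5→1 s5→2 e8→1 s8→2 e9→1 s9→2 e11→1 s11→2 s11→3  — peak 3.

3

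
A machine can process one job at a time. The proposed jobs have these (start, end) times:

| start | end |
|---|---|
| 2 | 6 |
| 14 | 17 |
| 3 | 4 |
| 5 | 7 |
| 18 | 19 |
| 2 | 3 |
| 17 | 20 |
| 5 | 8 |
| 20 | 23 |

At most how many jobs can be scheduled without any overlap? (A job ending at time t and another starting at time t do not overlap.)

Order by finish time; keep every interval that doesn't clash with the previous kept one.
By end time: (2,3), (3,4), (2,6), (5,7), (5,8), (14,17), (18,19), (17,20), (20,23).
Pick (2,3); next start ≥ 3 → (3,4); next start ≥ 4 → (5,7); next start ≥ 7 → (14,17); next start ≥ 17 → (18,19); next start ≥ 19 → (20,23).
Selected 6 jobs.

6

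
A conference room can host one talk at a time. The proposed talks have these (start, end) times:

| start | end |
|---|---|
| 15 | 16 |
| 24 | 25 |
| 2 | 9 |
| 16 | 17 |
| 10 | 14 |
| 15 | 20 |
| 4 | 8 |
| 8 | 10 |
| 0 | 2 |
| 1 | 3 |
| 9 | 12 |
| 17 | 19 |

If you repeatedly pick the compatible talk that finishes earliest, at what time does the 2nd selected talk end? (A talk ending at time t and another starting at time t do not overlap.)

8

Greedy by earliest finish: after sorting by end time, pick each interval compatible with the last pick.
Sorted by end: (0,2)  (1,3)  (4,8)  (2,9)  (8,10)  (9,12)  (10,14)  (15,16)  (16,17)  (17,19)  (15,20)  (24,25)
take (0,2); take (4,8); take (8,10); take (10,14); take (15,16); take (16,17); take (17,19); take (24,25).
Selected: (0,2) (4,8) (8,10) (10,14) (15,16) (16,17) (17,19) (24,25)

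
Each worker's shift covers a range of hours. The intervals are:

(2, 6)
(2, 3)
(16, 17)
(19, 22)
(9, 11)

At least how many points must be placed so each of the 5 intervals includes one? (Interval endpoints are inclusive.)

Sort by right endpoint; whenever an interval is uncovered, place a point at its right end.
By right end: [2,3]  [2,6]  [9,11]  [16,17]  [19,22]
[2,3] uncovered → point at 3; [9,11] uncovered → point at 11; [16,17] uncovered → point at 17; [19,22] uncovered → point at 22.
Points: 3, 11, 17, 22 (4 total).

4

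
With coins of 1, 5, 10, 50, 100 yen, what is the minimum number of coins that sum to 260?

4

Greedy: take as many of the largest coin as possible, then repeat with the remainder.
260 = 2×100 + 1×50 + 1×10
Total coins = 2 + 1 + 1 = 4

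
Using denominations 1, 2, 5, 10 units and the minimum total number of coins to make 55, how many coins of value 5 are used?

Use the largest denomination that fits, subtract, and repeat.
55 = 5×10 + 1×5
Count of 5: 1

1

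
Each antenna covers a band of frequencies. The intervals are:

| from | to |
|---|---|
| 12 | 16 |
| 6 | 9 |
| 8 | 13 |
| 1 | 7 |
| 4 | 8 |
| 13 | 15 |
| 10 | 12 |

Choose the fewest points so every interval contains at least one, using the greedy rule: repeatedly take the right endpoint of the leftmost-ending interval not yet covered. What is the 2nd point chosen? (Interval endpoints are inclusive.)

Sort by right endpoint; whenever an interval is uncovered, place a point at its right end.
Sorted: [1,7] [4,8] [6,9] [10,12] [8,13] [13,15] [12,16]
{[1,7],[4,8],[6,9]} hit by 7; {[10,12],[8,13]} hit by 12; {[13,15],[12,16]} hit by 15.
Points: 7, 12, 15 (3 total).

12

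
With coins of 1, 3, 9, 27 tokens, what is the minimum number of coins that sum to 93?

93 − 3×27→12 − 1×9→3 − 1×3→0
Total coins = 3 + 1 + 1 = 5

5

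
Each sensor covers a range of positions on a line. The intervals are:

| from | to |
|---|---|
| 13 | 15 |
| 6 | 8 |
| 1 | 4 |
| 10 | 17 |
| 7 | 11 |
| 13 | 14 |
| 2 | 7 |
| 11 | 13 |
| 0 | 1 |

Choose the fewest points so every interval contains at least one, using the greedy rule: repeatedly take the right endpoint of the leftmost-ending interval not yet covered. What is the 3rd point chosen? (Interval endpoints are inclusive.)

13

Process intervals by earliest right end; each time one isn't hit yet, stab at its right endpoint.
By right end: [0,1]  [1,4]  [2,7]  [6,8]  [7,11]  [11,13]  [13,14]  [13,15]  [10,17]
[0,1] uncovered → point at 1; [2,7] uncovered → point at 7; [11,13] uncovered → point at 13.
Points: 1, 7, 13 (3 total).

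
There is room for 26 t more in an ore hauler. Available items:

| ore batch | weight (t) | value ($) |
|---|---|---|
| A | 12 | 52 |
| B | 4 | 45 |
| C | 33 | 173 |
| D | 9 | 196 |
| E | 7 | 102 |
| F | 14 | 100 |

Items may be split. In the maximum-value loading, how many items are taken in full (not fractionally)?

Greedy by value/weight ratio, highest first.
Ratios (sorted): D 21.78, E 14.57, B 11.25, F 7.14, C 5.24, A 4.33
take D (9 @ 196); take E (7 @ 102); take B (4 @ 45); take 6/14 of F → 42.86. Capacity used 26/26.
3 item(s) taken whole; one partial (take 6/14 of F).

3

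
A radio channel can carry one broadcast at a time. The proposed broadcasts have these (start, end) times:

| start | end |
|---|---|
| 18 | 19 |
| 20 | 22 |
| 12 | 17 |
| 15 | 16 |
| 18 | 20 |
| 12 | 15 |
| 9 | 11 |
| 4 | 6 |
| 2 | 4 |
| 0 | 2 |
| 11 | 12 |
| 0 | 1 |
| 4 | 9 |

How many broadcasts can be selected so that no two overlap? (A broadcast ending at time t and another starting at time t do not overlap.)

9

By end time: (0,1), (0,2), (2,4), (4,6), (4,9), (9,11), (11,12), (12,15), (15,16), (12,17), (18,19), (18,20), (20,22).
Pick (0,1); next start ≥ 1 → (2,4); next start ≥ 4 → (4,6); next start ≥ 6 → (9,11); next start ≥ 11 → (11,12); next start ≥ 12 → (12,15); next start ≥ 15 → (15,16); next start ≥ 16 → (18,19); next start ≥ 19 → (20,22).
Selected 9 broadcasts.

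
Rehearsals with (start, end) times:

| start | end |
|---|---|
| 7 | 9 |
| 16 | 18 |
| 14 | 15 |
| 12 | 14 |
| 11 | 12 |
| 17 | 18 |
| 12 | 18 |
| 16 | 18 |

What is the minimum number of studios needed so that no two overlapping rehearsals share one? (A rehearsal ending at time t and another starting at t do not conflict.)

The answer is the maximum number of intervals overlapping at any instant.
starts: [7, 11, 12, 12, 14, 16, 16, 17]
ends:   [9, 12, 14, 15, 18, 18, 18, 18]
s7→1 e9→0 s11→1 e12→0 s12→1 s12→2 e14→1 s14→2 e15→1 s16→2 s16→3 s17→4  — peak 4.

4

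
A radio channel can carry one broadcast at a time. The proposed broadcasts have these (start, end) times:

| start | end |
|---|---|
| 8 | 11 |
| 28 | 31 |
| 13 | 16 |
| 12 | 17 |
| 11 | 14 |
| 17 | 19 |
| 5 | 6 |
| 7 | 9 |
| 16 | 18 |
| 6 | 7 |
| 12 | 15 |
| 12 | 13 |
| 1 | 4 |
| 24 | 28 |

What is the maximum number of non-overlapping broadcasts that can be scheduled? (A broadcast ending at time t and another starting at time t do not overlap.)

9

Greedy by earliest finish: after sorting by end time, pick each interval compatible with the last pick.
Sorted by end: (1,4)  (5,6)  (6,7)  (7,9)  (8,11)  (12,13)  (11,14)  (12,15)  (13,16)  (12,17)  (16,18)  (17,19)  (24,28)  (28,31)
take (1,4); take (5,6); take (6,7); take (7,9); skip (8,11); take (12,13); skip (11,14); take (13,16); take (16,18); take (24,28); take (28,31).
Selected 9 broadcasts.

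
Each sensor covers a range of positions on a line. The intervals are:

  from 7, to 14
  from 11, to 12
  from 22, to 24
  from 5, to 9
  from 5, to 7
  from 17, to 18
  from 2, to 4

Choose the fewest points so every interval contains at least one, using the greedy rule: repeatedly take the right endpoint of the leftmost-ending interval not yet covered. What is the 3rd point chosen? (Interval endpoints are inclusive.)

12

Sort by right endpoint; whenever an interval is uncovered, place a point at its right end.
Sorted: [2,4] [5,7] [5,9] [11,12] [7,14] [17,18] [22,24]
{[2,4]} hit by 4; {[5,7],[5,9]} hit by 7; {[11,12],[7,14]} hit by 12; {[17,18]} hit by 18; {[22,24]} hit by 24.
Points: 4, 7, 12, 18, 24 (5 total).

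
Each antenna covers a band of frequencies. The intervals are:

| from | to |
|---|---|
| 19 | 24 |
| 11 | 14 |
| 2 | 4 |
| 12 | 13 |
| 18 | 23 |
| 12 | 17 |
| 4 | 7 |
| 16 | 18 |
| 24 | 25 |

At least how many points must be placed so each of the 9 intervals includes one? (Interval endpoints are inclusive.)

Sorted: [2,4] [4,7] [12,13] [11,14] [12,17] [16,18] [18,23] [19,24] [24,25]
{[2,4],[4,7]} hit by 4; {[12,13],[11,14],[12,17]} hit by 13; {[16,18],[18,23]} hit by 18; {[19,24],[24,25]} hit by 24.
Points: 4, 13, 18, 24 (4 total).

4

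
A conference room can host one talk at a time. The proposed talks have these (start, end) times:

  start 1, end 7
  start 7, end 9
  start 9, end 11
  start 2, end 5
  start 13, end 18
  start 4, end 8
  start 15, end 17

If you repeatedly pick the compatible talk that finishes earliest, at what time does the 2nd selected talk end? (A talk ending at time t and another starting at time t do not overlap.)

Sorted by end: (2,5)  (1,7)  (4,8)  (7,9)  (9,11)  (15,17)  (13,18)
take (2,5); take (7,9); take (9,11); take (15,17).
Selected: (2,5) (7,9) (9,11) (15,17)

9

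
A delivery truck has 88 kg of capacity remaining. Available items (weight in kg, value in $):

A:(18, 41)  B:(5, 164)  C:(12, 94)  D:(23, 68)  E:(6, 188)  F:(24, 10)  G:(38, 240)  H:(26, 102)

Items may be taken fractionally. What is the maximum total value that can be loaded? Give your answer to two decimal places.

790.96

Ratios (sorted): B 32.80, E 31.33, C 7.83, G 6.32, H 3.92, D 2.96, A 2.28, F 0.42
take B (5 @ 164); take E (6 @ 188); take C (12 @ 94); take G (38 @ 240); take H (26 @ 102); take 1/23 of D → 2.96. Capacity used 88/88.
Total value = 790.96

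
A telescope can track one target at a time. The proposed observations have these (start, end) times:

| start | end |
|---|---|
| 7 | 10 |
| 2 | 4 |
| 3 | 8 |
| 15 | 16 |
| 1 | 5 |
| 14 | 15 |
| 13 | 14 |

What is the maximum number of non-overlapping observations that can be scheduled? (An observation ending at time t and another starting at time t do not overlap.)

5

Sort by end time and greedily take each interval whose start is ≥ the last chosen end.
Sorted by end: (2,4)  (1,5)  (3,8)  (7,10)  (13,14)  (14,15)  (15,16)
take (2,4); skip (1,5); skip (3,8); take (7,10); take (13,14); take (14,15); take (15,16).
Selected 5 observations.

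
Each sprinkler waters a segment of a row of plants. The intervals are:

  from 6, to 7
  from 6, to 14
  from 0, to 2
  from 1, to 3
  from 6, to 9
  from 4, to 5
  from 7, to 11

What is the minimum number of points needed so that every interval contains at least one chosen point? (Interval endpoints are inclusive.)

3

By right end: [0,2]  [1,3]  [4,5]  [6,7]  [6,9]  [7,11]  [6,14]
[0,2] uncovered → point at 2; [4,5] uncovered → point at 5; [6,7] uncovered → point at 7.
Points: 2, 5, 7 (3 total).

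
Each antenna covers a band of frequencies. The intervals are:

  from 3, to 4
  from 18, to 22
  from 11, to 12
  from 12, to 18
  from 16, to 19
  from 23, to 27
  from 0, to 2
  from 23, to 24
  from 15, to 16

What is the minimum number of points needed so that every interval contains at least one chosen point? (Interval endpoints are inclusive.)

Sort by right endpoint; whenever an interval is uncovered, place a point at its right end.
Sorted: [0,2] [3,4] [11,12] [15,16] [12,18] [16,19] [18,22] [23,24] [23,27]
{[0,2]} hit by 2; {[3,4]} hit by 4; {[11,12]} hit by 12; {[15,16],[12,18],[16,19]} hit by 16; {[18,22]} hit by 22; {[23,24],[23,27]} hit by 24.
Points: 2, 4, 12, 16, 22, 24 (6 total).

6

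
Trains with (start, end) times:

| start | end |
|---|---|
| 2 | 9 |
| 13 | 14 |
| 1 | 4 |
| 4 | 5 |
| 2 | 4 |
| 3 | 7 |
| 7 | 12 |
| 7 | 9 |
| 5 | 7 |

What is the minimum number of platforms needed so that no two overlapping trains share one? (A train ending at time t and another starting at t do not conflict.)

4

Count concurrent intervals with a sweep; the peak is the room count.
starts: [1, 2, 2, 3, 4, 5, 7, 7, 13]
ends:   [4, 4, 5, 7, 7, 9, 9, 12, 14]
s1→1 s2→2 s2→3 s3→4  — peak 4.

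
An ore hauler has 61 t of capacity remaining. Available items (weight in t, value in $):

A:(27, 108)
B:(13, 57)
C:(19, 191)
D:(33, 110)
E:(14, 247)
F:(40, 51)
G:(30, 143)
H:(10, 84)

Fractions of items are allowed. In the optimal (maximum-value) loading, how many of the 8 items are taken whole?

3

Ratios (sorted): E 17.64, C 10.05, H 8.40, G 4.77, B 4.38, A 4.00, D 3.33, F 1.27
take E (14 @ 247); take C (19 @ 191); take H (10 @ 84); take 18/30 of G → 85.80. Capacity used 61/61.
3 item(s) taken whole; one partial (take 18/30 of G).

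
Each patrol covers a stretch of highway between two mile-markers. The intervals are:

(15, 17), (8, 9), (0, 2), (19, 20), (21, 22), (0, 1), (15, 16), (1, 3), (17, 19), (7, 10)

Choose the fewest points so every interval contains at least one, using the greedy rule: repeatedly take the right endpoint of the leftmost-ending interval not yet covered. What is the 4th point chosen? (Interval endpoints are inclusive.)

Process intervals by earliest right end; each time one isn't hit yet, stab at its right endpoint.
By right end: [0,1]  [0,2]  [1,3]  [8,9]  [7,10]  [15,16]  [15,17]  [17,19]  [19,20]  [21,22]
[0,1] uncovered → point at 1; [8,9] uncovered → point at 9; [15,16] uncovered → point at 16; [17,19] uncovered → point at 19; [21,22] uncovered → point at 22.
Points: 1, 9, 16, 19, 22 (5 total).

19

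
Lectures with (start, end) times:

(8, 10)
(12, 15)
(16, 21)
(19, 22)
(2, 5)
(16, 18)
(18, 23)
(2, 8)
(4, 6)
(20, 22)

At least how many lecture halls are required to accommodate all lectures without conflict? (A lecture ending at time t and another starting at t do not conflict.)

4

The answer is the maximum number of intervals overlapping at any instant.
Events (time:±→running): 2:+→1 2:+→2 4:+→3 5:-→2 6:-→1 8:-→0 8:+→1 10:-→0 12:+→1 15:-→0 16:+→1 16:+→2 18:-→1 18:+→2 19:+→3 20:+→4 … peak 4.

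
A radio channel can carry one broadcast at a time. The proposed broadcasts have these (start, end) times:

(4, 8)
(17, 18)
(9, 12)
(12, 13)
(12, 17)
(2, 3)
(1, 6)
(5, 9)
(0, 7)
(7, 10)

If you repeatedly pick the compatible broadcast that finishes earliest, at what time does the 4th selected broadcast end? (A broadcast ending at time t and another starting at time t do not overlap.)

13

By end time: (2,3), (1,6), (0,7), (4,8), (5,9), (7,10), (9,12), (12,13), (12,17), (17,18).
Pick (2,3); next start ≥ 3 → (4,8); next start ≥ 8 → (9,12); next start ≥ 12 → (12,13); next start ≥ 13 → (17,18).
Selected: (2,3) (4,8) (9,12) (12,13) (17,18)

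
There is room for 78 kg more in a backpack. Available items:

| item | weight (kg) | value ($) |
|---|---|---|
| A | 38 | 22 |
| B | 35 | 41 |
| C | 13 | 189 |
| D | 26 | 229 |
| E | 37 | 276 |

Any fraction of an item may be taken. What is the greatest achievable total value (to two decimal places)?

Order: C (189/13=14.54) > D (229/26=8.81) > E (276/37=7.46) > B (41/35=1.17) > A (22/38=0.58)
Fill: take C (13 @ 189) → take D (26 @ 229) → take E (37 @ 276) → take 2/35 of B → 2.34; 78/78 used.
Total value = 696.34

696.34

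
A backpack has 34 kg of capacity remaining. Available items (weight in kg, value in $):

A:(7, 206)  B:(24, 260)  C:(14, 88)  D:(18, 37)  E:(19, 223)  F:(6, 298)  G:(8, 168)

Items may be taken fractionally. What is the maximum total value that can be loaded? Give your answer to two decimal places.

824.58

Greedy by value/weight ratio, highest first.
Ratios (sorted): F 49.67, A 29.43, G 21.00, E 11.74, B 10.83, C 6.29, D 2.06
take F (6 @ 298); take A (7 @ 206); take G (8 @ 168); take 13/19 of E → 152.58. Capacity used 34/34.
Total value = 824.58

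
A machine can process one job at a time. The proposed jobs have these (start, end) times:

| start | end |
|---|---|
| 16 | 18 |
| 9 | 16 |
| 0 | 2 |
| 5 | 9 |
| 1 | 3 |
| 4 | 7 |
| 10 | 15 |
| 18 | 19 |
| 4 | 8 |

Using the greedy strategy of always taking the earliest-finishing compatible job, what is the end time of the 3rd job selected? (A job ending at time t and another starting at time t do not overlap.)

By end time: (0,2), (1,3), (4,7), (4,8), (5,9), (10,15), (9,16), (16,18), (18,19).
Pick (0,2); next start ≥ 2 → (4,7); next start ≥ 7 → (10,15); next start ≥ 15 → (16,18); next start ≥ 18 → (18,19).
Selected: (0,2) (4,7) (10,15) (16,18) (18,19)

15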